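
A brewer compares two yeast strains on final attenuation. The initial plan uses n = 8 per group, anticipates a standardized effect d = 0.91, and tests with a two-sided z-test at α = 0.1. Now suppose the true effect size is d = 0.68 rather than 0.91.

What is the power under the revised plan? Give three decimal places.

With d = 0.68: δ = d·√(n/2) = 0.68 × √(8/2) = 1.3600. Critical value z_{0.05} = 1.645.
Revised power = Φ(δ − 1.645) + Φ(−δ − 1.645) = Φ(-0.285) + Φ(-3.005) = 0.3879 + 0.0013 = 0.3892.

Power ≈ 0.389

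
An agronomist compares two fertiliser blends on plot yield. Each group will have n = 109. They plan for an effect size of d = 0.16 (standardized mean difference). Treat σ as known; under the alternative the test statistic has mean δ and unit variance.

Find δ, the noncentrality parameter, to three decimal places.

δ ≈ 1.181

The noncentrality parameter scales effect size by the design's sample-size factor: δ = d·√(n/2) = 0.16 × √(109/2) = 1.1812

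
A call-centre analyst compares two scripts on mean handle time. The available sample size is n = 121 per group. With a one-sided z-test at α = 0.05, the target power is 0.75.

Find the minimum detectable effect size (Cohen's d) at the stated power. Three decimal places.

d ≈ 0.298

Required noncentrality: δ = z_{0.05} + z_{0.25} = 1.645 + 0.674 = 2.319.
δ = d·√(n/2) ⇒ d = δ/√(n/2) = 2.319/√(121/2) = 0.2982.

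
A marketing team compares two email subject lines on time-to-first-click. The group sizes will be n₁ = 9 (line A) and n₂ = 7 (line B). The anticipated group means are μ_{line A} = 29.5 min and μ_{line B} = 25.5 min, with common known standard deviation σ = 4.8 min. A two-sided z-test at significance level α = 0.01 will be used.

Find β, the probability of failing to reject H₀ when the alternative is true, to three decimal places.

Standardized effect: d = |μ_{line A} − μ_{line B}| / σ = |29.5 − 25.5| / 4.8 = 0.8333
Noncentrality parameter: λ = d / √(1/n₁ + 1/n₂) = 0.8333 / √(1/9 + 1/7) = 1.6536
Two-sided α = 0.01 → critical value z_{0.005} = 2.576.
Power = Φ(λ − 2.576) + Φ(−λ − 2.576) = Φ(-0.922) + Φ(-4.229) = 0.1782 + 0.0000 = 0.1782.
Type II error: β = 1 − power = 1 − 0.1782 = 0.8218.

β ≈ 0.822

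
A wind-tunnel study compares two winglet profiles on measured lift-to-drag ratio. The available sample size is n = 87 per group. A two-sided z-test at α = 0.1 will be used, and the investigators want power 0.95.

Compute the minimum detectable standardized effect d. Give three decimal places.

Need Φ(δ − 1.645) = 0.95, so δ = 1.645 + 1.645 = 3.290.
(The second rejection-region term Φ(−δ − z_{α/2}) is negligible and dropped.)
δ = d·√(n/2) ⇒ d = δ/√(n/2) = 3.290/√(87/2) = 0.4988.

d ≈ 0.499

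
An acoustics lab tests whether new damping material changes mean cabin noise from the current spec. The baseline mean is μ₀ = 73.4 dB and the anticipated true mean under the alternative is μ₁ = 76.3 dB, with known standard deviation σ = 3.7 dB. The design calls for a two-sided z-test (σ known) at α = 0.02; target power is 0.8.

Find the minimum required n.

Standardized effect: d = |μ₁ − μ₀| / σ = |76.3 − 73.4| / 3.7 = 0.7838
Set Φ(δ − 2.326) = 0.8; then δ − 2.326 = Φ⁻¹(0.8) = 0.842, giving δ = 3.168.
(Ignoring the negligible lower-tail rejection probability gives the usual closed-form inversion.)
δ = d·√n ⇒ n = (δ/d)² = (3.168 / 0.7838)² = 16.34.
Round up to the next whole unit.

n = 17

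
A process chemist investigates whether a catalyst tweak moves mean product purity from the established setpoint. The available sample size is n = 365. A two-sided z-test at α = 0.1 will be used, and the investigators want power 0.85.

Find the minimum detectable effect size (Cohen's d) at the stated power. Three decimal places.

Need Φ(δ − 1.645) = 0.85, so δ = 1.645 + 1.036 = 2.681.
(The second rejection-region term Φ(−δ − z_{α/2}) is negligible and dropped.)
δ = d·√n ⇒ d = δ/√n = 2.681/√365 = 0.1403.

d ≈ 0.140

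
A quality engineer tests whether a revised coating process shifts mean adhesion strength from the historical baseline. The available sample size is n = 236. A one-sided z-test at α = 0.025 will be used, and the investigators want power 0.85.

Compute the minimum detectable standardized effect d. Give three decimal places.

Need Φ(δ − 1.960) = 0.85, so δ = 1.960 + 1.036 = 2.996.
δ = d·√n ⇒ d = δ/√n = 2.996/√236 = 0.1950.

d ≈ 0.195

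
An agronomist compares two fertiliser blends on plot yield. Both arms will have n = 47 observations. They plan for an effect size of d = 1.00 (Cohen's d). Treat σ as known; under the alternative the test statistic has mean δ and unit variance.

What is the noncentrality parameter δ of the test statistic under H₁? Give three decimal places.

δ ≈ 4.848

δ = d·√(n/2) = 1.00 × √(47/2) = 4.8477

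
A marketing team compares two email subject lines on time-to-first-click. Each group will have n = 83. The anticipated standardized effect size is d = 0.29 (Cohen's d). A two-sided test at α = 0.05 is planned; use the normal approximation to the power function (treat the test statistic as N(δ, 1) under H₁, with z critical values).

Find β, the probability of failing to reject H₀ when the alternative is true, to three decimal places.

Noncentrality parameter: δ = d·√(n/2) = 0.29 × √(83/2) = 1.8682
Two-sided α = 0.05 → critical value z_{0.025} = 1.960.
Power = Φ(δ − 1.960) + Φ(−δ − 1.960) = Φ(-0.092) + Φ(-3.828) = 0.4634 + 0.0001 = 0.4635.
Type II error: β = 1 − power = 1 − 0.4635 = 0.5365.

β ≈ 0.536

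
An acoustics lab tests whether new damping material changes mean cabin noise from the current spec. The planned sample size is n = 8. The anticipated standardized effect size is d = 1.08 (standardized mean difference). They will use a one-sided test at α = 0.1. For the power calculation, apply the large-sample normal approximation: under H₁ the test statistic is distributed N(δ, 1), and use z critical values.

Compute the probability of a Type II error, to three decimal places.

Noncentrality parameter: δ = d·√n = 1.08 × √8 = 3.0547
Critical value for a one-sided test at α = 0.1: z_α = 1.282.
Power = Φ(δ − 1.282) = Φ(1.773) = 0.9619.
Type II error: β = 1 − power = 1 − 0.9619 = 0.0381.

β ≈ 0.038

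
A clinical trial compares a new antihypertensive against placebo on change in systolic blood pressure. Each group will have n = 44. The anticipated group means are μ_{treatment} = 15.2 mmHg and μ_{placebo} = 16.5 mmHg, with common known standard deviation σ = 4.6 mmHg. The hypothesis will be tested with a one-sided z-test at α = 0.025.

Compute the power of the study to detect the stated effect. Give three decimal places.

Standardized effect: d = |μ_{treatment} − μ_{placebo}| / σ = |15.2 − 16.5| / 4.6 = 0.2826
Noncentrality parameter: δ = d·√(n/2) = 0.2826 × √(44/2) = 1.3256
One-sided α = 0.025 → critical value z_{0.025} = 1.960.
Power = Φ(δ − 1.960) = Φ(-0.634) = 0.2629.

Power ≈ 0.263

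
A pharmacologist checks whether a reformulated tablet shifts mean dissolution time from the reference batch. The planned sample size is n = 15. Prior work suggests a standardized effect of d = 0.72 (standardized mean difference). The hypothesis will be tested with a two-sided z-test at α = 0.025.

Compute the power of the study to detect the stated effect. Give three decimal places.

Power ≈ 0.708

Noncentrality parameter: δ = d·√n = 0.72 × √15 = 2.7885
Two-sided α = 0.025 → critical value z_{0.0125} = 2.241.
Power = Φ(δ − 2.241) + Φ(−δ − 2.241) = Φ(0.547) + Φ(-5.030) = 0.7079 + 0.0000 = 0.7079.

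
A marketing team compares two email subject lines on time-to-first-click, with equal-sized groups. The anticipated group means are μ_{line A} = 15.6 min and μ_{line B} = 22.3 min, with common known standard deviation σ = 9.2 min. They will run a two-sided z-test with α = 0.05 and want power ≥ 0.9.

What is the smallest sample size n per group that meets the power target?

n = 40 per group

Standardized effect: d = |μ_{line A} − μ_{line B}| / σ = |15.6 − 22.3| / 9.2 = 0.7283
For power 0.9 need Φ(δ − z_{0.025}) = 0.9, so δ = z_{0.025} + z_{0.10} = 1.960 + 1.282 = 3.242.
(Ignoring the negligible lower-tail rejection probability gives the usual closed-form inversion.)
δ = d·√(n/2) ⇒ n = 2(δ/d)² = 2 × (3.242 / 0.7283)² = 39.62.
Round up to the next whole unit.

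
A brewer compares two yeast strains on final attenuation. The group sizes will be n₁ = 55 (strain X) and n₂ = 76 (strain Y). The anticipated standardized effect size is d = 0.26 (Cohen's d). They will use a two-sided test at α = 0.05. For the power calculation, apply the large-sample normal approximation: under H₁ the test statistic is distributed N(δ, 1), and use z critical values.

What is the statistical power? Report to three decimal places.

Noncentrality parameter: δ = d / √(1/n₁ + 1/n₂) = 0.26 / √(1/55 + 1/76) = 1.4687
Critical value for a two-sided test at α = 0.05: z_{α/2} = 1.960.
Power = Φ(δ − 1.960) + Φ(−δ − 1.960) = Φ(-0.491) + Φ(-3.429) = 0.3116 + 0.0003 = 0.3119.

Power ≈ 0.312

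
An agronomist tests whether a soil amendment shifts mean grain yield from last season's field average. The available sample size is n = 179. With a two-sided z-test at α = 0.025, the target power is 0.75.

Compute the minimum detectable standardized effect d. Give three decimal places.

Need Φ(δ − 2.241) = 0.75, so δ = 2.241 + 0.674 = 2.916.
(Lower-tail contribution to power is negligible for δ > 0.)
δ = d·√n ⇒ d = δ/√n = 2.916/√179 = 0.2179.

d ≈ 0.218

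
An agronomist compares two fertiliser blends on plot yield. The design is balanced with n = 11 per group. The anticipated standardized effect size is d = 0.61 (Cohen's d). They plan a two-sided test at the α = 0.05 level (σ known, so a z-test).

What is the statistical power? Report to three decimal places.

Noncentrality parameter: δ = d·√(n/2) = 0.61 × √(11/2) = 1.4306
Two-sided α = 0.05 → critical value z_{0.025} = 1.960.
Power = Φ(δ − 1.960) + Φ(−δ − 1.960) = Φ(-0.529) + Φ(-3.391) = 0.2983 + 0.0003 = 0.2986.

Power ≈ 0.299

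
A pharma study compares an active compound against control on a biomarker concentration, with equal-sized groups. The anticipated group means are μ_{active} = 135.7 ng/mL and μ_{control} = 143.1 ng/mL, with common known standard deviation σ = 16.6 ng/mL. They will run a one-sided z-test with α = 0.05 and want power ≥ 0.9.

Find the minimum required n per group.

n = 87 per group

Standardized effect: d = |μ_{active} − μ_{control}| / σ = |135.7 − 143.1| / 16.6 = 0.4458
Set Φ(δ − 1.645) = 0.9; then δ − 1.645 = Φ⁻¹(0.9) = 1.282, giving δ = 2.926.
δ = d·√(n/2) ⇒ n = 2(δ/d)² = 2 × (2.926 / 0.4458)² = 86.19.
Round up to the next whole unit.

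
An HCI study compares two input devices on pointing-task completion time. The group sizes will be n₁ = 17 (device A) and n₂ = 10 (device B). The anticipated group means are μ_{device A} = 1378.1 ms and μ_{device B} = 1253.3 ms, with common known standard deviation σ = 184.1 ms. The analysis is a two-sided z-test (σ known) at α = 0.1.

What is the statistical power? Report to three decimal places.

Power ≈ 0.523

Standardized effect: d = |μ_{device A} − μ_{device B}| / σ = |1378.1 − 1253.3| / 184.1 = 0.6779
Noncentrality parameter: δ = d / √(1/n₁ + 1/n₂) = 0.6779 / √(1/17 + 1/10) = 1.7010
Critical value for a two-sided test at α = 0.1: z_{α/2} = 1.645.
Power = Φ(δ − 1.645) + Φ(−δ − 1.645) = Φ(0.056) + Φ(-3.346) = 0.5224 + 0.0004 = 0.5228.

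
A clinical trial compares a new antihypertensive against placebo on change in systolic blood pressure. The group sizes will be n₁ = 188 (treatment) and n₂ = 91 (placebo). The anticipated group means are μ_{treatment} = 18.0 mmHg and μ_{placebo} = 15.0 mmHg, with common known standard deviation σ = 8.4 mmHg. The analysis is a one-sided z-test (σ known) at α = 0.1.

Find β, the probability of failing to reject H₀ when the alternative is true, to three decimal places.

β ≈ 0.065

Standardized effect: d = |μ_{treatment} − μ_{placebo}| / σ = |18.0 − 15.0| / 8.4 = 0.3571
Noncentrality parameter: δ = d / √(1/n₁ + 1/n₂) = 0.3571 / √(1/188 + 1/91) = 2.7967
Critical value for a one-sided test at α = 0.1: z_α = 1.282.
Power = Φ(δ − 1.282) = Φ(1.515) = 0.9351.
Type II error: β = 1 − power = 1 − 0.9351 = 0.0649.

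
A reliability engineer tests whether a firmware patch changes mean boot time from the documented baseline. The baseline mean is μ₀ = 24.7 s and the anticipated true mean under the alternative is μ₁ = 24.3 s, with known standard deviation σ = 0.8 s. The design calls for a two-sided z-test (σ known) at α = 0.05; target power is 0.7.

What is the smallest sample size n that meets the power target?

n = 25

Standardized effect: d = |μ₁ − μ₀| / σ = |24.3 − 24.7| / 0.8 = 0.5000
Set Φ(δ − 1.960) = 0.7; then δ − 1.960 = Φ⁻¹(0.7) = 0.524, giving δ = 2.484.
(Ignoring the negligible lower-tail rejection probability gives the usual closed-form inversion.)
δ = d·√n ⇒ n = (δ/d)² = (2.484 / 0.5000)² = 24.69.
Round up to the next whole unit.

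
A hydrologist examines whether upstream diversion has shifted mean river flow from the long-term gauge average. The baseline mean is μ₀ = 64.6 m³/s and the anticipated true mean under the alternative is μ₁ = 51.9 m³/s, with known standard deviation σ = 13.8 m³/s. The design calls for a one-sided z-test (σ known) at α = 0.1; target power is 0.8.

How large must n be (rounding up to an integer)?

n = 6

Standardized effect: d = |μ₁ − μ₀| / σ = |51.9 − 64.6| / 13.8 = 0.9203
Set Φ(δ − 1.282) = 0.8; then δ − 1.282 = Φ⁻¹(0.8) = 0.842, giving δ = 2.123.
δ = d·√n ⇒ n = (δ/d)² = (2.123 / 0.9203)² = 5.32.
Rounding up, n = 6.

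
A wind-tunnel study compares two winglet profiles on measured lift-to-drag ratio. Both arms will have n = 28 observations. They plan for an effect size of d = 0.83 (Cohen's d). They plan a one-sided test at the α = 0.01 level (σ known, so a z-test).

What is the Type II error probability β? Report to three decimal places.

β ≈ 0.218

Noncentrality parameter: δ = d·√(n/2) = 0.83 × √(28/2) = 3.1056
One-sided α = 0.01 → critical value z_{0.01} = 2.326.
Power = P(Z > 2.326 − δ) = Φ(0.779) = 0.7821.
Type II error: β = 1 − power = 1 − 0.7821 = 0.2179.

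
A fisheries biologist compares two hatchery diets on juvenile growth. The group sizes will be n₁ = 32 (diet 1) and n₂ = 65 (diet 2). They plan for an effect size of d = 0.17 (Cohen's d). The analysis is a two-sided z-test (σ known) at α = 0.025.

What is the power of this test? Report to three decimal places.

Noncentrality parameter: λ = d / √(1/n₁ + 1/n₂) = 0.17 / √(1/32 + 1/65) = 0.7872
Critical value for a two-sided test at α = 0.025: z_{α/2} = 2.241.
Power = Φ(λ − 2.241) + Φ(−λ − 2.241) = Φ(-1.454) + Φ(-3.029) = 0.0729 + 0.0012 = 0.0742.

Power ≈ 0.074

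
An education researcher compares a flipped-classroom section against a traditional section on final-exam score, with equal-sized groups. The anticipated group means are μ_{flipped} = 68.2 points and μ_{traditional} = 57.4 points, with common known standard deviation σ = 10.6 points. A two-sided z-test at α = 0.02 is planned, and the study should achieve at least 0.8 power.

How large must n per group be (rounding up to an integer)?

Standardized effect: d = |μ_{flipped} − μ_{traditional}| / σ = |68.2 − 57.4| / 10.6 = 1.0189
For power 0.8 need Φ(δ − z_{0.01}) = 0.8, so δ = z_{0.01} + z_{0.20} = 2.326 + 0.842 = 3.168.
(Ignoring the negligible lower-tail rejection probability gives the usual closed-form inversion.)
δ = d·√(n/2) ⇒ n = 2(δ/d)² = 2 × (3.168 / 1.0189)² = 19.34.
Round up to the next whole unit.

n = 20 per group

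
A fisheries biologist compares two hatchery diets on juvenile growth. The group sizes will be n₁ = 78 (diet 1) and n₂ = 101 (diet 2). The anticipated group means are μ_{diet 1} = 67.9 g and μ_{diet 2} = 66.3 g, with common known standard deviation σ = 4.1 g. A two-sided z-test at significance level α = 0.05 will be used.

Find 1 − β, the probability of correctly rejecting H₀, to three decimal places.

Standardized effect: d = |μ_{diet 1} − μ_{diet 2}| / σ = |67.9 − 66.3| / 4.1 = 0.3902
Noncentrality parameter: δ = d / √(1/n₁ + 1/n₂) = 0.3902 / √(1/78 + 1/101) = 2.5889
Two-sided α = 0.05 → critical value z_{0.025} = 1.960.
Power = Φ(δ − 1.960) + Φ(−δ − 1.960) = Φ(0.629) + Φ(-4.549) = 0.7353 + 0.0000 = 0.7353.

Power ≈ 0.735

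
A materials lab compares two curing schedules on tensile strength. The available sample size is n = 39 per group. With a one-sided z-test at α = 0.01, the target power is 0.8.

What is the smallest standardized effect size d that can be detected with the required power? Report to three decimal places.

d ≈ 0.717

Need Φ(δ − 2.326) = 0.8, so δ = 2.326 + 0.842 = 3.168.
δ = d·√(n/2) ⇒ d = δ/√(n/2) = 3.168/√(39/2) = 0.7174.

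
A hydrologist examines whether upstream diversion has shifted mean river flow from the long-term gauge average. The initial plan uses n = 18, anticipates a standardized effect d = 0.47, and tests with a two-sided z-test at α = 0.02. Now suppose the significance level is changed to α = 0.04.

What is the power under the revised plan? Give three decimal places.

δ = d·√n = 0.47 × √18 = 1.9940 (unchanged). New critical value: z_{0.02} = 2.054.
Revised power = Φ(δ − 2.054) + Φ(−δ − 2.054) = Φ(-0.060) + Φ(-4.048) = 0.4762 + 0.0000 = 0.4762.

Power ≈ 0.476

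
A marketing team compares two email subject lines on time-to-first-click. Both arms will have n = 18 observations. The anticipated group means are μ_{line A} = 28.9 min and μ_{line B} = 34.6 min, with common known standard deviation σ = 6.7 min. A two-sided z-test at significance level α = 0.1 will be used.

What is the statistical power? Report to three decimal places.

Power ≈ 0.818

Standardized effect: d = |μ_{line A} − μ_{line B}| / σ = |28.9 − 34.6| / 6.7 = 0.8507
Noncentrality parameter: λ = d·√(n/2) = 0.8507 × √(18/2) = 2.5522
Critical value for a two-sided test at α = 0.1: z_{α/2} = 1.645.
Power = Φ(λ − 1.645) + Φ(−λ − 1.645) = Φ(0.907) + Φ(-4.197) = 0.8179 + 0.0000 = 0.8179.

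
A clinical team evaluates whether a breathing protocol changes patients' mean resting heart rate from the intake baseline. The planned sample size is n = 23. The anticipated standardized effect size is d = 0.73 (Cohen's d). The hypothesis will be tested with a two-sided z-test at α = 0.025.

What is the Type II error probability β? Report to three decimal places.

β ≈ 0.104

Noncentrality parameter: δ = d·√n = 0.73 × √23 = 3.5010
Two-sided α = 0.025 → critical value z_{0.0125} = 2.241.
Power = Φ(δ − 2.241) + Φ(−δ − 2.241) = Φ(1.260) + Φ(-5.742) = 0.8961 + 0.0000 = 0.8961.
Type II error: β = 1 − power = 1 − 0.8961 = 0.1039.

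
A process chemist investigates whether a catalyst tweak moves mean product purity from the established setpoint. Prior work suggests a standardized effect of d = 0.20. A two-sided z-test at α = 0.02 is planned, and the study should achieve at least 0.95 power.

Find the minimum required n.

Set Φ(δ − 2.326) = 0.95; then δ − 2.326 = Φ⁻¹(0.95) = 1.645, giving δ = 3.971.
(For δ > 0 the lower-tail rejection region contributes negligibly to power, so the one-term inversion is standard.)
δ = d·√n ⇒ n = (δ/d)² = (3.971 / 0.20)² = 394.26.
Rounding up, n = 395.

n = 395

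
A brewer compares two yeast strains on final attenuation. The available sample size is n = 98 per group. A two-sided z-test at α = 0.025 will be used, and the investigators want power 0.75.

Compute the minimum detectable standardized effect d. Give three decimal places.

d ≈ 0.417

Need Φ(δ − 2.241) = 0.75, so δ = 2.241 + 0.674 = 2.916.
(The second rejection-region term Φ(−δ − z_{α/2}) is negligible and dropped.)
δ = d·√(n/2) ⇒ d = δ/√(n/2) = 2.916/√(98/2) = 0.4166.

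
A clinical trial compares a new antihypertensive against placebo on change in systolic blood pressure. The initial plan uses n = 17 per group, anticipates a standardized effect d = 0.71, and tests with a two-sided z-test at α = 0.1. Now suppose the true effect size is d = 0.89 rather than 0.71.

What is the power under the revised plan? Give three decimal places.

With d = 0.89: δ = d·√(n/2) = 0.89 × √(17/2) = 2.5948. Critical value z_{0.05} = 1.645.
Revised power = Φ(δ − 1.645) + Φ(−δ − 1.645) = Φ(0.950) + Φ(-4.240) = 0.8289 + 0.0000 = 0.8289.

Power ≈ 0.829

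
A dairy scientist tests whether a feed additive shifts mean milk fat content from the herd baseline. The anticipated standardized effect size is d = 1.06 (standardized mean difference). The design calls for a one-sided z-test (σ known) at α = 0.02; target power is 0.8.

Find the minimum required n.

For power 0.8 need Φ(δ − z_{0.02}) = 0.8, so δ = z_{0.02} + z_{0.20} = 2.054 + 0.842 = 2.895.
δ = d·√n ⇒ n = (δ/d)² = (2.895 / 1.06)² = 7.46.
Rounding up, n = 8.

n = 8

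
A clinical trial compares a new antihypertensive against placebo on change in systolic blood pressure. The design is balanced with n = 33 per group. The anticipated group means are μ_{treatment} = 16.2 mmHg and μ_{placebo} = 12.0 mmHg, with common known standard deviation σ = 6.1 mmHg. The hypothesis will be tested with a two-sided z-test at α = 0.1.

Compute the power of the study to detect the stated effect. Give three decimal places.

Power ≈ 0.875

Standardized effect: d = |μ_{treatment} − μ_{placebo}| / σ = |16.2 − 12.0| / 6.1 = 0.6885
Noncentrality parameter: δ = d·√(n/2) = 0.6885 × √(33/2) = 2.7968
Two-sided α = 0.1 → critical value z_{0.05} = 1.645.
Power = Φ(δ − 1.645) + Φ(−δ − 1.645) = Φ(1.152) + Φ(-4.442) = 0.8753 + 0.0000 = 0.8753.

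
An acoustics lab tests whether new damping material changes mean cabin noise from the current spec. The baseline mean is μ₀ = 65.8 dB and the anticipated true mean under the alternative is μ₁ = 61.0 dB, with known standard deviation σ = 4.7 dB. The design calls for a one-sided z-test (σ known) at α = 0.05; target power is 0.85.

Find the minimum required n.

n = 7

Standardized effect: d = |μ₁ − μ₀| / σ = |61.0 − 65.8| / 4.7 = 1.0213
For power 0.85 need Φ(δ − z_{0.05}) = 0.85, so δ = z_{0.05} + z_{0.15} = 1.645 + 1.036 = 2.681.
δ = d·√n ⇒ n = (δ/d)² = (2.681 / 1.0213)² = 6.89.
Round up to the next whole unit.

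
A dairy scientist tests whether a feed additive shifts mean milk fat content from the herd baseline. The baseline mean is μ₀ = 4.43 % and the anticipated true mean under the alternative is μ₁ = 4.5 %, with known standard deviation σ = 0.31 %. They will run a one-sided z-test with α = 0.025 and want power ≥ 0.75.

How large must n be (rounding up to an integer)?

n = 137

Standardized effect: d = |μ₁ − μ₀| / σ = |4.5 − 4.43| / 0.31 = 0.2258
For power 0.75 need Φ(δ − z_{0.025}) = 0.75, so δ = z_{0.025} + z_{0.25} = 1.960 + 0.674 = 2.634.
δ = d·√n ⇒ n = (δ/d)² = (2.634 / 0.2258)² = 136.12.
Rounding up, n = 137.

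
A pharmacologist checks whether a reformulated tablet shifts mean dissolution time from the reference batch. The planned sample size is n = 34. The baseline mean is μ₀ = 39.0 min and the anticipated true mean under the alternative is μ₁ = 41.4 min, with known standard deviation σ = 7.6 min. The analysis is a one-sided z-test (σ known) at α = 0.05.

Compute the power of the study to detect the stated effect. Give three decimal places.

Power ≈ 0.578

Standardized effect: d = |μ₁ − μ₀| / σ = |41.4 − 39.0| / 7.6 = 0.3158
Noncentrality parameter: δ = d·√n = 0.3158 × √34 = 1.8414
One-sided α = 0.05 → critical value z_{0.05} = 1.645.
Power = Φ(δ − 1.645) = Φ(0.196) = 0.5779.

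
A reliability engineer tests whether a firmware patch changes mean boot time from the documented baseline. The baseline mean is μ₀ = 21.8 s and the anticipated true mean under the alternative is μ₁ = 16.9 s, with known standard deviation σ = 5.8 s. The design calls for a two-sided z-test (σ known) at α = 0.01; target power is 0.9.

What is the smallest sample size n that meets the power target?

n = 21

Standardized effect: d = |μ₁ − μ₀| / σ = |16.9 − 21.8| / 5.8 = 0.8448
Set Φ(δ − 2.576) = 0.9; then δ − 2.576 = Φ⁻¹(0.9) = 1.282, giving δ = 3.857.
(Ignoring the negligible lower-tail rejection probability gives the usual closed-form inversion.)
δ = d·√n ⇒ n = (δ/d)² = (3.857 / 0.8448)² = 20.85.
Round up to the next whole unit.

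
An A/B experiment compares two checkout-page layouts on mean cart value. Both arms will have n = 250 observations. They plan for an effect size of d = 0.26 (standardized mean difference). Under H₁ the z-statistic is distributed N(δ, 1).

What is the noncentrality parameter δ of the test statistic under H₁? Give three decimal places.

δ = d·√(n/2) = 0.26 × √(250/2) = 2.9069

δ ≈ 2.907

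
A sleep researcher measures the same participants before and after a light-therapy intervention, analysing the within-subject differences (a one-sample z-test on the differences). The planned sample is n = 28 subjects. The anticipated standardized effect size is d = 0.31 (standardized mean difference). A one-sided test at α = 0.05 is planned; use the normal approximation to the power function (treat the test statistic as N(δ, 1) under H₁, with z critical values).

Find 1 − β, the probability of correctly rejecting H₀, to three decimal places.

Noncentrality parameter: δ = d·√n = 0.31 × √28 = 1.6404
Critical value for a one-sided test at α = 0.05: z_α = 1.645.
Power = Φ(δ − 1.645) = Φ(-0.004) = 0.4982.

Power ≈ 0.498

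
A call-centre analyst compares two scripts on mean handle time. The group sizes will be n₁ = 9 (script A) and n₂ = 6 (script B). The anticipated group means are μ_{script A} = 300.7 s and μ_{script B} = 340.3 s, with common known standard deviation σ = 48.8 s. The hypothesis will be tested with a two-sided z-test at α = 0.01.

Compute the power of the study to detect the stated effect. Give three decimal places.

Standardized effect: d = |μ_{script A} − μ_{script B}| / σ = |300.7 − 340.3| / 48.8 = 0.8115
Noncentrality parameter: δ = d / √(1/n₁ + 1/n₂) = 0.8115 / √(1/9 + 1/6) = 1.5397
Two-sided α = 0.01 → critical value z_{0.005} = 2.576.
Power = Φ(δ − 2.576) + Φ(−δ − 2.576) = Φ(-1.036) + Φ(-4.115) = 0.1501 + 0.0000 = 0.1501.

Power ≈ 0.150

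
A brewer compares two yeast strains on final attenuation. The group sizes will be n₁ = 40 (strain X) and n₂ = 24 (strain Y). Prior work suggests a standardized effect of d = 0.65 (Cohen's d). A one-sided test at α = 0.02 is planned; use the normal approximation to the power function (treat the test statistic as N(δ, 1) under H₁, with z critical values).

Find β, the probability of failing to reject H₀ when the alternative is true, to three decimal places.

Noncentrality parameter: δ = d / √(1/n₁ + 1/n₂) = 0.65 / √(1/40 + 1/24) = 2.5174
Critical value for a one-sided test at α = 0.02: z_α = 2.054.
Power = P(Z > 2.054 − δ) = Φ(0.464) = 0.6786.
Type II error: β = 1 − power = 1 − 0.6786 = 0.3214.

β ≈ 0.321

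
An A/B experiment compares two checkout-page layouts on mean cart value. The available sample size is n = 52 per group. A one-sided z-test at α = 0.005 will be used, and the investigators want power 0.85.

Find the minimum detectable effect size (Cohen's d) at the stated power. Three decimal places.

d ≈ 0.708

Required noncentrality: δ = z_{0.005} + z_{0.15} = 2.576 + 1.036 = 3.612.
δ = d·√(n/2) ⇒ d = δ/√(n/2) = 3.612/√(52/2) = 0.7084.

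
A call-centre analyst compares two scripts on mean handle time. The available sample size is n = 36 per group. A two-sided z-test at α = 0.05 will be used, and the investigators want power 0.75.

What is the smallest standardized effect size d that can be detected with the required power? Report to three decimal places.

d ≈ 0.621

Need Φ(δ − 1.960) = 0.75, so δ = 1.960 + 0.674 = 2.634.
(Lower-tail contribution to power is negligible for δ > 0.)
δ = d·√(n/2) ⇒ d = δ/√(n/2) = 2.634/√(36/2) = 0.6209.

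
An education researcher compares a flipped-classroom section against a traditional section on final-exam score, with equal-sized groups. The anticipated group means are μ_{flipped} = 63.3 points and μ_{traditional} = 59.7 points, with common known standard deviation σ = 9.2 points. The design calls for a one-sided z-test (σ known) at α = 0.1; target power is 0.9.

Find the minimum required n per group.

Standardized effect: d = |μ_{flipped} − μ_{traditional}| / σ = |63.3 − 59.7| / 9.2 = 0.3913
For power 0.9 need Φ(δ − z_{0.1}) = 0.9, so δ = z_{0.1} + z_{0.10} = 1.282 + 1.282 = 2.563.
δ = d·√(n/2) ⇒ n = 2(δ/d)² = 2 × (2.563 / 0.3913)² = 85.81.
Rounding up, n = 86 per group.

n = 86 per group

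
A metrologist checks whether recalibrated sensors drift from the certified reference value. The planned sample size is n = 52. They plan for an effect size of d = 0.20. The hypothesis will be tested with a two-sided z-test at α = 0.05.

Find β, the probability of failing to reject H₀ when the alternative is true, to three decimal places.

Noncentrality parameter: δ = d·√n = 0.20 × √52 = 1.4422
Critical value for a two-sided test at α = 0.05: z_{α/2} = 1.960.
Power = Φ(δ − 1.960) + Φ(−δ − 1.960) = Φ(-0.518) + Φ(-3.402) = 0.3023 + 0.0003 = 0.3027.
Type II error: β = 1 − power = 1 − 0.3027 = 0.6973.

β ≈ 0.697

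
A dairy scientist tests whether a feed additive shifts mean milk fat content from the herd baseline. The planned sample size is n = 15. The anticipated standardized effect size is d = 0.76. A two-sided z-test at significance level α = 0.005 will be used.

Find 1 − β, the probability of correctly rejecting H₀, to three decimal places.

Power ≈ 0.554

Noncentrality parameter: δ = d·√n = 0.76 × √15 = 2.9435
Critical value for a two-sided test at α = 0.005: z_{α/2} = 2.807.
Power = Φ(δ − 2.807) + Φ(−δ − 2.807) = Φ(0.136) + Φ(-5.751) = 0.5543 + 0.0000 = 0.5543.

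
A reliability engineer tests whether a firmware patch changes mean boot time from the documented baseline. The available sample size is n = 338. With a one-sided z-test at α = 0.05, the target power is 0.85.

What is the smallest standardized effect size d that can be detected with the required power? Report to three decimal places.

Required noncentrality: δ = z_{0.05} + z_{0.15} = 1.645 + 1.036 = 2.681.
δ = d·√n ⇒ d = δ/√n = 2.681/√338 = 0.1458.

d ≈ 0.146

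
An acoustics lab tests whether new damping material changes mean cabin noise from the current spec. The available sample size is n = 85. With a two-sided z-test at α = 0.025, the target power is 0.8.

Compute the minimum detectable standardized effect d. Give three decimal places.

d ≈ 0.334

Need Φ(δ − 2.241) = 0.8, so δ = 2.241 + 0.842 = 3.083.
(The second rejection-region term Φ(−δ − z_{α/2}) is negligible and dropped.)
δ = d·√n ⇒ d = δ/√n = 3.083/√85 = 0.3344.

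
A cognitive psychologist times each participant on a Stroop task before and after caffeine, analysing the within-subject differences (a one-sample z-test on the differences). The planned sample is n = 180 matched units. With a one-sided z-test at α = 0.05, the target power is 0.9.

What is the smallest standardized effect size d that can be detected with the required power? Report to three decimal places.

d ≈ 0.218

Need Φ(δ − 1.645) = 0.9, so δ = 1.645 + 1.282 = 2.926.
δ = d·√n ⇒ d = δ/√n = 2.926/√180 = 0.2181.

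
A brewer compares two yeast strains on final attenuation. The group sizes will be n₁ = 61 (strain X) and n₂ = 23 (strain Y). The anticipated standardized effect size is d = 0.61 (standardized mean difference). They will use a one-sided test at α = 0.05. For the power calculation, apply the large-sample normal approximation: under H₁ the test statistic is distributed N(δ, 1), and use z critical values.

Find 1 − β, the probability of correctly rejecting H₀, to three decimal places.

Noncentrality parameter: δ = d / √(1/n₁ + 1/n₂) = 0.61 / √(1/61 + 1/23) = 2.4930
One-sided α = 0.05 → critical value z_{0.05} = 1.645.
Power = Φ(δ − 1.645) = Φ(0.848) = 0.8018.

Power ≈ 0.802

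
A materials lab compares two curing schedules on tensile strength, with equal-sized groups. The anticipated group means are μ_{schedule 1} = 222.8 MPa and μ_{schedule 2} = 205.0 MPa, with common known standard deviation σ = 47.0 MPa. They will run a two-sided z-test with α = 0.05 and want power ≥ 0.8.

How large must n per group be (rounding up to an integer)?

Standardized effect: d = |μ_{schedule 1} − μ_{schedule 2}| / σ = |222.8 − 205.0| / 47.0 = 0.3787
For power 0.8 need Φ(δ − z_{0.025}) = 0.8, so δ = z_{0.025} + z_{0.20} = 1.960 + 0.842 = 2.802.
(The Φ(−δ − z_{α/2}) term is vanishingly small for δ > 0 and is dropped in the standard sample-size formula.)
δ = d·√(n/2) ⇒ n = 2(δ/d)² = 2 × (2.802 / 0.3787)² = 109.44.
Round up to the next whole unit.

n = 110 per group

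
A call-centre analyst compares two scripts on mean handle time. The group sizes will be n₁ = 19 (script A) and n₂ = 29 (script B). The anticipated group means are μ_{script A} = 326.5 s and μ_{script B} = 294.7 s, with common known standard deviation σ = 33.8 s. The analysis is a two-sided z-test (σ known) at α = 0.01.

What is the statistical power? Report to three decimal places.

Standardized effect: d = |μ_{script A} − μ_{script B}| / σ = |326.5 − 294.7| / 33.8 = 0.9408
Noncentrality parameter: δ = d / √(1/n₁ + 1/n₂) = 0.9408 / √(1/19 + 1/29) = 3.1876
Critical value for a two-sided test at α = 0.01: z_{α/2} = 2.576.
Power = Φ(δ − 2.576) + Φ(−δ − 2.576) = Φ(0.612) + Φ(-5.763) = 0.7297 + 0.0000 = 0.7297.

Power ≈ 0.730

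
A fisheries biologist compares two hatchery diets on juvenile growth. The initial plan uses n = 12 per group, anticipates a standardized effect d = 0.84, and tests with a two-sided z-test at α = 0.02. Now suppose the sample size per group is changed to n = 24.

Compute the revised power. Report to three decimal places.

With n = 24 per group: δ = d·√(n/2) = 0.84 × √(24/2) = 2.9098. Critical value z_{0.01} = 2.326.
Revised power = Φ(δ − 2.326) + Φ(−δ − 2.326) = Φ(0.583) + Φ(-5.236) = 0.7202 + 0.0000 = 0.7202.

Power ≈ 0.720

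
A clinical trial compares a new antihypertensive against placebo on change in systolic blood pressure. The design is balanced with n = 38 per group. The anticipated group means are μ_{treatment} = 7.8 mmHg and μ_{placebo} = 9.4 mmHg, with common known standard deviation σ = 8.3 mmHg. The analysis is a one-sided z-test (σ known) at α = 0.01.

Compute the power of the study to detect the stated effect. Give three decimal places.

Standardized effect: d = |μ_{treatment} − μ_{placebo}| / σ = |7.8 − 9.4| / 8.3 = 0.1928
Noncentrality parameter: δ = d·√(n/2) = 0.1928 × √(38/2) = 0.8403
Critical value for a one-sided test at α = 0.01: z_α = 2.326.
Power = Φ(δ − 2.326) = Φ(-1.486) = 0.0686.

Power ≈ 0.069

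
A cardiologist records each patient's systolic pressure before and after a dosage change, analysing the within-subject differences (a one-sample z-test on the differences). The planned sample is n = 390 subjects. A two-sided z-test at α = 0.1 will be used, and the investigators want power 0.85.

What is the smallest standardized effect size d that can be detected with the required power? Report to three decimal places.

d ≈ 0.136

Need Φ(δ − 1.645) = 0.85, so δ = 1.645 + 1.036 = 2.681.
(Lower-tail contribution to power is negligible for δ > 0.)
δ = d·√n ⇒ d = δ/√n = 2.681/√390 = 0.1358.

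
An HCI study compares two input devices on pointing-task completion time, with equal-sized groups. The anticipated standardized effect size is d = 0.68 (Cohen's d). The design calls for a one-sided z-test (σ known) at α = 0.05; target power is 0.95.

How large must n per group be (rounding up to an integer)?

For power 0.95 need Φ(δ − z_{0.05}) = 0.95, so δ = z_{0.05} + z_{0.05} = 1.645 + 1.645 = 3.290.
δ = d·√(n/2) ⇒ n = 2(δ/d)² = 2 × (3.290 / 0.68)² = 46.81.
Round up to the next whole unit.

n = 47 per group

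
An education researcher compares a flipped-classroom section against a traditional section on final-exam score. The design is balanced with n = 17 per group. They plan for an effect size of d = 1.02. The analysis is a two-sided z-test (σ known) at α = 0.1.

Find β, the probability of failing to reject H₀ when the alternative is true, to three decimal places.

Noncentrality parameter: δ = d·√(n/2) = 1.02 × √(17/2) = 2.9738
Critical value for a two-sided test at α = 0.1: z_{α/2} = 1.645.
Power = Φ(δ − 1.645) + Φ(−δ − 1.645) = Φ(1.329) + Φ(-4.619) = 0.9081 + 0.0000 = 0.9081.
Type II error: β = 1 − power = 1 − 0.9081 = 0.0919.

β ≈ 0.092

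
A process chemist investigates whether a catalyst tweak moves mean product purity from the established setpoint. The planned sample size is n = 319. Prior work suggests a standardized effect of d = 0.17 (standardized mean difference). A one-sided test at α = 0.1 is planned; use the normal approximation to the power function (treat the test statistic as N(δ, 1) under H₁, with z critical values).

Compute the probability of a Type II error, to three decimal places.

β ≈ 0.040

Noncentrality parameter: δ = d·√n = 0.17 × √319 = 3.0363
Critical value for a one-sided test at α = 0.1: z_α = 1.282.
Power = P(Z > 1.282 − δ) = Φ(1.755) = 0.9603.
Type II error: β = 1 − power = 1 − 0.9603 = 0.0397.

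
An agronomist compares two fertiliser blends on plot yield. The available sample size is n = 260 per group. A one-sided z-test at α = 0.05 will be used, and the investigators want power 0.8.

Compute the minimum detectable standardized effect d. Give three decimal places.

Required noncentrality: δ = z_{0.05} + z_{0.20} = 1.645 + 0.842 = 2.486.
δ = d·√(n/2) ⇒ d = δ/√(n/2) = 2.486/√(260/2) = 0.2181.

d ≈ 0.218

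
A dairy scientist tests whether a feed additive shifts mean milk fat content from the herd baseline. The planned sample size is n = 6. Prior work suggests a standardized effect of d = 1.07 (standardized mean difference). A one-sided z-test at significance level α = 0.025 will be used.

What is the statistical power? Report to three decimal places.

Noncentrality parameter: δ = d·√n = 1.07 × √6 = 2.6210
Critical value for a one-sided test at α = 0.025: z_α = 1.960.
Power = Φ(δ − 1.960) = Φ(0.661) = 0.7457.

Power ≈ 0.746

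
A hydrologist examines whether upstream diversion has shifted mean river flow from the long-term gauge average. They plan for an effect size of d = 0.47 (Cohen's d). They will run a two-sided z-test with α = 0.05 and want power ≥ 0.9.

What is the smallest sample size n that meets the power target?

Set Φ(δ − 1.960) = 0.9; then δ − 1.960 = Φ⁻¹(0.9) = 1.282, giving δ = 3.242.
(For δ > 0 the lower-tail rejection region contributes negligibly to power, so the one-term inversion is standard.)
δ = d·√n ⇒ n = (δ/d)² = (3.242 / 0.47)² = 47.57.
Round up to the next whole unit.

n = 48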